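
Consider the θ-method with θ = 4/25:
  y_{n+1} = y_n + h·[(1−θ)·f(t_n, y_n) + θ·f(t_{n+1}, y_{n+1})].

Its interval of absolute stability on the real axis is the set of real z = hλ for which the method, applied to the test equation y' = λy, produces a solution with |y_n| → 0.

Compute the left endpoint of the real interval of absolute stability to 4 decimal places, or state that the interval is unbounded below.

left endpoint -2.9412.

Set f=λy, z=hλ:
  y_{n+1} = y_n + z·[21/25·y_n + 4/25·y_{n+1}] ⇒ (1 − 4/25z)y_{n+1} = (1 + 21/25z)y_n
  ⇒ R(z) = (1 + 21/25z)/(1 − 4/25z).

Solve |R(x)|<1 on ℝ⁻.
x=-0.43: |R|=0.5977
R=−1: 1+21/25x = −1+4/25x ⇒ -17/25x=2 ⇒ x=2/(-17/25)=-2.9412
Confirm numerically:
  x=-2.606: |R|=0.83915 <1
  x=-1.972: |R|=0.49903 <1
  x=-1.207: |R|=0.01163 <1
  x=-3.298: |R|=1.15883 >1
  x=-3.257: |R|=1.14119 >1
  x=-3.047: |R|=1.04838 >1
Stable set (-2.9412, 0).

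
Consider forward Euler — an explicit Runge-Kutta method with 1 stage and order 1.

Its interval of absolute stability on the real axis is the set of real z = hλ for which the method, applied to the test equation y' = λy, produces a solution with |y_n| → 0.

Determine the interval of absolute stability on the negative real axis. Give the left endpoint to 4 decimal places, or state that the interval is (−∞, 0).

z∈(-2.0000,0).

Test eqn y'=λy, z=hλ:
  order 1, 1-stage ⇒ R(z)=1+z
  (e.g. R(-1.39)=-0.39000, |R|=0.39000)

Boundary: |R(x)|=1, x<0.
x=-1.39: |R|=0.3900
|R(-2.36)|=1.3600 |R(-0.78)|=0.2200 |R(-0.66)|=0.3400
Bisect:
  x_lo=-2.7894 |R|=1.7894  x_hi=-0.0637 |R|=0.9363
  mid=-1.42659 |R|=0.42659 →hi
  mid=-2.10802 |R|=1.10802 →lo
  mid=-1.76730 |R|=0.76730 →hi
  mid=-1.93766 |R|=0.93766 →hi
  mid=-2.02284 |R|=1.02284 →lo
  mid=-1.98025 |R|=0.98025 →hi
  mid=-2.00154 |R|=1.00154 →lo
  mid=-1.99090 |R|=0.99090 →hi
  mid=-1.99622 |R|=0.99622 →hi
  ...
  [-2.00005,-1.99988] ⇒ x*=-2.0000
Interval (-2.0000, 0).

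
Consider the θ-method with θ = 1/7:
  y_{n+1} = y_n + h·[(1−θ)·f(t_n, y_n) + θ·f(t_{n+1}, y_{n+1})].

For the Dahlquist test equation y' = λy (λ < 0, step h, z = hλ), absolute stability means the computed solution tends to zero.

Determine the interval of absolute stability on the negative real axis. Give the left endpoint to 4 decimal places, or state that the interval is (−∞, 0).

z∈(-2.8000,0).

Test eqn y'=λy, z=hλ:
  y_{n+1} = y_n + z·[6/7·y_n + 1/7·y_{n+1}] ⇒ (1 − 1/7z)y_{n+1} = (1 + 6/7z)y_n
  ⇒ R(z) = (1 + 6/7z)/(1 − 1/7z).

Solve |R(x)|<1 on ℝ⁻.
x=-1.21: |R|=0.0317
R=−1: 1+6/7x = −1+1/7x ⇒ -5/7x=2 ⇒ x=2/(-5/7)=-2.8000
Confirm numerically:
  x=-2.380: |R|=0.77612 <1
  x=-2.030: |R|=0.57364 <1
  x=-1.779: |R|=0.41850 <1
  x=-1.492: |R|=0.22986 <1
  x=-3.034: |R|=1.11660 >1
  x=-2.933: |R|=1.06695 >1
Stable set (-2.8000, 0).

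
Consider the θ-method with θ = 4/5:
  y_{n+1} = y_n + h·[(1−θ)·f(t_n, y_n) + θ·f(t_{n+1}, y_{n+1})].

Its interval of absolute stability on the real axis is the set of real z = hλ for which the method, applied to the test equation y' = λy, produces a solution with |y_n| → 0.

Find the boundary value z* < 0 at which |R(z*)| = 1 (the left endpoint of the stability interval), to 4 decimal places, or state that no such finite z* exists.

Test eqn y'=λy, z=hλ:
  y_{n+1} = y_n + z·[1/5·y_n + 4/5·y_{n+1}] ⇒ (1 − 4/5z)y_{n+1} = (1 + 1/5z)y_n
  ⇒ R(z) = (1 + 1/5z)/(1 − 4/5z).

Need |R(x)|<1, x<0.
x=-0.6: |R|=0.5946
x=-2: |R|=0.2308
x=-10: |R|=0.1111
x=-100: |R|=0.2346
θ=4/5≥1/2 ⇒ |1+1/5x|<|1−4/5x| ∀x<0 ⇒ interval (−∞,0).

unbounded; (−∞, 0).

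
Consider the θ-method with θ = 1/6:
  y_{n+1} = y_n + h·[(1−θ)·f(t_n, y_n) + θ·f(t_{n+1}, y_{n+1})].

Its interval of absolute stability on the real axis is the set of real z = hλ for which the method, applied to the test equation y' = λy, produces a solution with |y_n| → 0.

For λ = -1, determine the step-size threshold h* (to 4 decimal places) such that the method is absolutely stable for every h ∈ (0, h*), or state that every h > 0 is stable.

Test eqn y'=λy, z=hλ:
  y_{n+1} = y_n + z·[5/6·y_n + 1/6·y_{n+1}] ⇒ (1 − 1/6z)y_{n+1} = (1 + 5/6z)y_n
  Hence R(z) = (1 + 5/6z)/(1 − 1/6z).

Need |R(x)|<1, x<0.
x=-1.02: |R|=0.1282
R=−1: 1+5/6x = −1+1/6x ⇒ -2/3x=2 ⇒ x=2/(-2/3)=-3.0000
Confirm numerically:
  x=-2.748: |R|=0.88477 <1
  x=-1.705: |R|=0.32771 <1
  x=-1.546: |R|=0.22926 <1
  x=-1.384: |R|=0.12459 <1
  x=-3.466: |R|=1.19692 >1
  x=-3.445: |R|=1.18846 >1
  x=-3.099: |R|=1.04352 >1
So |R|<1 on (-3.0000, 0).

(-3.0000,0); λ=-1 ⇒ h* = (3)/1 = 3.0000.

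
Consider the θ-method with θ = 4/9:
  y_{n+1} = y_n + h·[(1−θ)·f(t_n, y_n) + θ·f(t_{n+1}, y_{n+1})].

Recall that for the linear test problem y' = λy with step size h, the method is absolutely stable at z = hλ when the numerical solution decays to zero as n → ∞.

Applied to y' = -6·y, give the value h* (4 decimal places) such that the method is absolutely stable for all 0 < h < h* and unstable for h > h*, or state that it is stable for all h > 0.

(-18.0000,0); λ=-6 ⇒ h* = (18)/6 = 3.0000.

Set f=λy, z=hλ:
  y_{n+1} = y_n + z·[5/9·y_n + 4/9·y_{n+1}] ⇒ (1 − 4/9z)y_{n+1} = (1 + 5/9z)y_n
  so R(z) = (1 + 5/9z)/(1 − 4/9z).

Boundary: |R(x)|=1, x<0.
x=-1.72: |R|=0.0252
R=−1: 1+5/9x = −1+4/9x ⇒ -1/9x=2 ⇒ x=2/(-1/9)=-18.0000
Confirm numerically:
  x=-16.601: |R|=0.98145 <1
  x=-15.074: |R|=0.95778 <1
  x=-10.032: |R|=0.83781 <1
  x=-18.510: |R|=1.00614 >1
  x=-18.281: |R|=1.00342 >1
  x=-18.185: |R|=1.00226 >1
Interval (-18.0000, 0).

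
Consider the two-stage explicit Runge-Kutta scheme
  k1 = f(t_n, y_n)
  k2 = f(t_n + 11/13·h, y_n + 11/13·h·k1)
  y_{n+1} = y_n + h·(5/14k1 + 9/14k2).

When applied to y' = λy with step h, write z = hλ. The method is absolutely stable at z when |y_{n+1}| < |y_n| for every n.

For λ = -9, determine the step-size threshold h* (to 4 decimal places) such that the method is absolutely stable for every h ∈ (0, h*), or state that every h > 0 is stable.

Set f=λy, z=hλ:
  k1=λy_n ⇒ h·k1=z·y_n;  k2=λ(1+11/13z)y_n ⇒ h·k2=z(1+11/13z)y_n
  y_{n+1}/y_n = 1 + 5/14z + 9/14z(1+11/13z) = 1 + z + 99/182z²
  R(z) = 1 + z + 99/182z².

Solve |R(x)|<1 on ℝ⁻.
x=-0.39: |R|=0.6927
R=1: x+99/182x²=0 ⇒ x=−182/99=-1.8384; min R=1−1/(4·99/182)=0.5404>−1
Confirm numerically:
  x=-1.495: |R|=0.72076 <1
  x=-0.999: |R|=0.54387 <1
  x=-0.922: |R|=0.54041 <1
  x=-0.889: |R|=0.54090 <1
  x=-2.321: |R|=1.60931 >1
  x=-1.937: |R|=1.10391 >1
So |R|<1 on (-1.8384, 0).

(-1.8384,0); λ=-9 ⇒ h* = (182/99)/9 = 0.2043.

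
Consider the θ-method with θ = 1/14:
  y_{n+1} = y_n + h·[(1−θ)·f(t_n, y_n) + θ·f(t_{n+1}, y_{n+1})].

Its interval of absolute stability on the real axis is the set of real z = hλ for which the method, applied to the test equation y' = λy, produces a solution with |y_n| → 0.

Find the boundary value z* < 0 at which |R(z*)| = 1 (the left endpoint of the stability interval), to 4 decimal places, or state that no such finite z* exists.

Test eqn y'=λy, z=hλ:
  y_{n+1} = y_n + z·[13/14·y_n + 1/14·y_{n+1}] ⇒ (1 − 1/14z)y_{n+1} = (1 + 13/14z)y_n
  Hence R(z) = (1 + 13/14z)/(1 − 1/14z).

Boundary: |R(x)|=1, x<0.
x=-0.95: |R|=0.1104
R=−1: 1+13/14x = −1+1/14x ⇒ -6/7x=2 ⇒ x=2/(-6/7)=-2.3333
Confirm numerically:
  x=-2.232: |R|=0.92509 <1
  x=-1.665: |R|=0.48803 <1
  x=-1.558: |R|=0.40198 <1
  x=-2.861: |R|=1.37554 >1
  x=-2.625: |R|=1.21053 >1
  x=-2.467: |R|=1.09741 >1
Interval (-2.3333, 0).

left endpoint -2.3333.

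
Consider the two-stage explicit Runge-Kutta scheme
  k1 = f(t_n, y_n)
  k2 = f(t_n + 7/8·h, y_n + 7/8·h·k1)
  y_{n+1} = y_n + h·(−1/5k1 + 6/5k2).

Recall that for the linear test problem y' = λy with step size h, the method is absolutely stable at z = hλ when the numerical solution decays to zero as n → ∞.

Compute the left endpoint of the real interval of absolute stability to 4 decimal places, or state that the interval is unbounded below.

left endpoint -0.9524.

Set f=λy, z=hλ:
  k1=λy_n ⇒ h·k1=z·y_n;  k2=λ(1+7/8z)y_n ⇒ h·k2=z(1+7/8z)y_n
  y_{n+1}/y_n = 1 − 1/5z + 6/5z(1+7/8z) = 1 + z + 21/20z²
  ⇒ R(z) = 1 + z + 21/20z².

Boundary: |R(x)|=1, x<0.
x=-1.31: |R|=1.4919
R=1: x+21/20x²=0 ⇒ x=−20/21=-0.9524; min R=1−1/(4·21/20)=0.7619>−1
Confirm numerically:
  x=-0.845: |R|=0.90473 <1
  x=-0.648: |R|=0.79290 <1
  x=-0.512: |R|=0.76325 <1
  x=-1.521: |R|=1.90811 >1
  x=-1.264: |R|=1.41358 >1
  x=-1.197: |R|=1.30745 >1
So |R|<1 on (-0.9524, 0).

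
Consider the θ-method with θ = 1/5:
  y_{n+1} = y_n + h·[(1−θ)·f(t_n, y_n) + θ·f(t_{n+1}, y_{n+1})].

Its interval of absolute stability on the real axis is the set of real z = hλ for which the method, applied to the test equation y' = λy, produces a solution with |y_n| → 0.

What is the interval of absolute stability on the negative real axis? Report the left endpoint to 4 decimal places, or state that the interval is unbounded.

(-3.3333, 0).

Test eqn y'=λy, z=hλ:
  y_{n+1} = y_n + z·[4/5·y_n + 1/5·y_{n+1}] ⇒ (1 − 1/5z)y_{n+1} = (1 + 4/5z)y_n
  ⇒ R(z) = (1 + 4/5z)/(1 − 1/5z).

Solve |R(x)|<1 on ℝ⁻.
x=-1.54: |R|=0.1774
R=−1: 1+4/5x = −1+1/5x ⇒ -3/5x=2 ⇒ x=2/(-3/5)=-3.3333
Confirm numerically:
  x=-2.833: |R|=0.80837 <1
  x=-2.333: |R|=0.59075 <1
  x=-1.655: |R|=0.24343 <1
  x=-3.880: |R|=1.18468 >1
  x=-3.865: |R|=1.17992 >1
  x=-3.753: |R|=1.14384 >1
Interval (-3.3333, 0).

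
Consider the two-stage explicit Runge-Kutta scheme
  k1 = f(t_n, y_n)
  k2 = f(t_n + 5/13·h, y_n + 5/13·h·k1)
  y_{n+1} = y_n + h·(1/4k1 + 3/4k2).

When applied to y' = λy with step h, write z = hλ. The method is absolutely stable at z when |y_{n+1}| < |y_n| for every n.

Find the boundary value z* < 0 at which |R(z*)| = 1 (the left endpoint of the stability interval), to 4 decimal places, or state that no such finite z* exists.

z* = -3.4667.

On y'=λy, z=hλ:
  k1=λy_n ⇒ h·k1=z·y_n;  k2=λ(1+5/13z)y_n ⇒ h·k2=z(1+5/13z)y_n
  y_{n+1}/y_n = 1 + 1/4z + 3/4z(1+5/13z) = 1 + z + 15/52z²
  Hence R(z) = 1 + z + 15/52z².

Find x<0 with |R(x)|<1.
x=-1.64: |R|=0.1358
R=1: x+15/52x²=0 ⇒ x=−52/15=-3.4667; min R=1−1/(4·15/52)=0.1333>−1
Confirm numerically:
  x=-3.380: |R|=0.91550 <1
  x=-2.050: |R|=0.16226 <1
  x=-2.041: |R|=0.16064 <1
  x=-1.814: |R|=0.13521 <1
  x=-4.016: |R|=1.63638 >1
  x=-3.852: |R|=1.42816 >1
Interval (-3.4667, 0).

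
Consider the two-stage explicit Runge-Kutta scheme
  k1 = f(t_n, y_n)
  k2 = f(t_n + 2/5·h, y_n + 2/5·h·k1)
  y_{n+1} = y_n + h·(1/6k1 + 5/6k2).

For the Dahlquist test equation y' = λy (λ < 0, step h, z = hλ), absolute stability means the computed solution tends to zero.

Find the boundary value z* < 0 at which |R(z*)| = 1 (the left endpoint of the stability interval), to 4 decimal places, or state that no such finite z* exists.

z* = -3.0000.

With y'=λy (z=hλ):
  k1=λy_n ⇒ h·k1=z·y_n;  k2=λ(1+2/5z)y_n ⇒ h·k2=z(1+2/5z)y_n
  y_{n+1}/y_n = 1 + 1/6z + 5/6z(1+2/5z) = 1 + z + 1/3z²
  ⇒ R(z) = 1 + z + 1/3z².

Find x<0 with |R(x)|<1.
x=-0.93: |R|=0.3583
R=1: x+1/3x²=0 ⇒ x=−3=-3.0000; min R=1−1/(4·1/3)=0.2500>−1
Confirm numerically:
  x=-2.926: |R|=0.92783 <1
  x=-2.278: |R|=0.45176 <1
  x=-2.204: |R|=0.41521 <1
  x=-1.726: |R|=0.26703 <1
  x=-3.542: |R|=1.63992 >1
  x=-3.517: |R|=1.60610 >1
  x=-3.339: |R|=1.37731 >1
Stable set (-3.0000, 0).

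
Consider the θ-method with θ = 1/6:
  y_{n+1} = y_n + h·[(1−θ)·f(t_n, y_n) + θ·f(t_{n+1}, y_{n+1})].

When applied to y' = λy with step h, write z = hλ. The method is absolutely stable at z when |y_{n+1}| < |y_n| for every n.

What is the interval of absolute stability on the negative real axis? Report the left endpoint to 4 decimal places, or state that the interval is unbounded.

z∈(-3.0000,0).

On y'=λy, z=hλ:
  y_{n+1} = y_n + z·[5/6·y_n + 1/6·y_{n+1}] ⇒ (1 − 1/6z)y_{n+1} = (1 + 5/6z)y_n
  so R(z) = (1 + 5/6z)/(1 − 1/6z).

Boundary: |R(x)|=1, x<0.
x=-1.21: |R|=0.0069
R=−1: 1+5/6x = −1+1/6x ⇒ -2/3x=2 ⇒ x=2/(-2/3)=-3.0000
Confirm numerically:
  x=-2.794: |R|=0.90630 <1
  x=-2.562: |R|=0.79537 <1
  x=-1.950: |R|=0.47170 <1
  x=-1.388: |R|=0.12723 <1
  x=-3.217: |R|=1.09417 >1
  x=-3.145: |R|=1.06342 >1
Interval (-3.0000, 0).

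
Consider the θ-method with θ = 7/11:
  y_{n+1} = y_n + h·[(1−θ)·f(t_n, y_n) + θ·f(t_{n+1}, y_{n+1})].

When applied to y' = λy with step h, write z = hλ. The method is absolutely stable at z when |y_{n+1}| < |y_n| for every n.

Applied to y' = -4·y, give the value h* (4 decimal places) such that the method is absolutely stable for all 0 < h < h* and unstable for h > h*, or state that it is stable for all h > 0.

interval (−∞, 0). Any h>0 works for λ=-4.

Set f=λy, z=hλ:
  y_{n+1} = y_n + z·[4/11·y_n + 7/11·y_{n+1}] ⇒ (1 − 7/11z)y_{n+1} = (1 + 4/11z)y_n
  Hence R(z) = (1 + 4/11z)/(1 − 7/11z).

Solve |R(x)|<1 on ℝ⁻.
x=-0.73: |R|=0.5016
x=-2: |R|=0.1200
x=-10: |R|=0.3580
x=-100: |R|=0.5471
θ=7/11≥1/2 ⇒ |1+4/11x|<|1−7/11x| ∀x<0 ⇒ interval (−∞,0).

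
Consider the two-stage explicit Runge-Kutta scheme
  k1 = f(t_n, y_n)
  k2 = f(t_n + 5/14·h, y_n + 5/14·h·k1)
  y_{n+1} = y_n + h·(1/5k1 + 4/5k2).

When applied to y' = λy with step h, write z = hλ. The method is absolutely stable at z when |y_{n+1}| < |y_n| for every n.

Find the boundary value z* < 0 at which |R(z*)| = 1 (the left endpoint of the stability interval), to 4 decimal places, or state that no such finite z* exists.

left endpoint -3.5000.

On y'=λy, z=hλ:
  k1=λy_n ⇒ h·k1=z·y_n;  k2=λ(1+5/14z)y_n ⇒ h·k2=z(1+5/14z)y_n
  y_{n+1}/y_n = 1 + 1/5z + 4/5z(1+5/14z) = 1 + z + 2/7z²
  so R(z) = 1 + z + 2/7z².

Find x<0 with |R(x)|<1.
x=-0.92: |R|=0.3218
R=1: x+2/7x²=0 ⇒ x=−7/2=-3.5000; min R=1−1/(4·2/7)=0.1250>−1
Confirm numerically:
  x=-3.192: |R|=0.71910 <1
  x=-2.836: |R|=0.46197 <1
  x=-1.442: |R|=0.15210 <1
  x=-3.790: |R|=1.31403 >1
  x=-3.562: |R|=1.06310 >1
So |R|<1 on (-3.5000, 0).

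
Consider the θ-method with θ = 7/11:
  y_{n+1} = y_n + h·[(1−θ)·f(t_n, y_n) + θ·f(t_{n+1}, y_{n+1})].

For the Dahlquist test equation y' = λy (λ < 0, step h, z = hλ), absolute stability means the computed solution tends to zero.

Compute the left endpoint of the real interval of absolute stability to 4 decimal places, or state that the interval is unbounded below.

unbounded; (−∞, 0).

With y'=λy (z=hλ):
  y_{n+1} = y_n + z·[4/11·y_n + 7/11·y_{n+1}] ⇒ (1 − 7/11z)y_{n+1} = (1 + 4/11z)y_n
  ⇒ R(z) = (1 + 4/11z)/(1 − 7/11z).

Boundary: |R(x)|=1, x<0.
x=-1.66: |R|=0.1927
x=-2: |R|=0.1200
x=-10: |R|=0.3580
x=-100: |R|=0.5471
θ=7/11≥1/2 ⇒ |1+4/11x|<|1−7/11x| ∀x<0 ⇒ unbounded interval.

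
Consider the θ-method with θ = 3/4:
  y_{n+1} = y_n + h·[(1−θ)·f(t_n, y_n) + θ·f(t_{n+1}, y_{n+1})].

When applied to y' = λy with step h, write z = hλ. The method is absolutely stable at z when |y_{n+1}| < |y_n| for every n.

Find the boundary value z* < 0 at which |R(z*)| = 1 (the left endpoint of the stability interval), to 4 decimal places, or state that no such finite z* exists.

Set f=λy, z=hλ:
  y_{n+1} = y_n + z·[1/4·y_n + 3/4·y_{n+1}] ⇒ (1 − 3/4z)y_{n+1} = (1 + 1/4z)y_n
  so R(z) = (1 + 1/4z)/(1 − 3/4z).

Solve |R(x)|<1 on ℝ⁻.
x=-1.5: |R|=0.2941
x=-2: |R|=0.2000
x=-10: |R|=0.1765
x=-100: |R|=0.3158
θ=3/4≥1/2 ⇒ |1+1/4x|<|1−3/4x| ∀x<0 ⇒ interval (−∞,0).

interval (−∞, 0).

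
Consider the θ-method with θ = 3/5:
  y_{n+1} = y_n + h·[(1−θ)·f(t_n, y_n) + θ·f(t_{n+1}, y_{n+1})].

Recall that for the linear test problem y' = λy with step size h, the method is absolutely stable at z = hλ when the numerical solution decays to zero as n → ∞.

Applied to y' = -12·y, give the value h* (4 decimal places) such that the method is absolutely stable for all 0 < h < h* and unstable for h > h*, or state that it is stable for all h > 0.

(−∞, 0) — no finite endpoint. Any h>0 works for λ=-12.

Set f=λy, z=hλ:
  y_{n+1} = y_n + z·[2/5·y_n + 3/5·y_{n+1}] ⇒ (1 − 3/5z)y_{n+1} = (1 + 2/5z)y_n
  Hence R(z) = (1 + 2/5z)/(1 − 3/5z).

Find x<0 with |R(x)|<1.
x=-0.93: |R|=0.4031
x=-2: |R|=0.0909
x=-10: |R|=0.4286
x=-100: |R|=0.6393
θ=3/5≥1/2 ⇒ |1+2/5x|<|1−3/5x| ∀x<0 ⇒ stable on all of ℝ⁻.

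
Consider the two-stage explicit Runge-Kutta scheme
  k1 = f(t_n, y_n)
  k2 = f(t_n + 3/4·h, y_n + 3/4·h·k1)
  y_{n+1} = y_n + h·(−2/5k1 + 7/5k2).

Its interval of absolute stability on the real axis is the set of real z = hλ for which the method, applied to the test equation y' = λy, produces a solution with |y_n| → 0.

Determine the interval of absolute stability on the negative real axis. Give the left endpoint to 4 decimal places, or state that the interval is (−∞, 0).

Set f=λy, z=hλ:
  k1=λy_n ⇒ h·k1=z·y_n;  k2=λ(1+3/4z)y_n ⇒ h·k2=z(1+3/4z)y_n
  y_{n+1}/y_n = 1 − 2/5z + 7/5z(1+3/4z) = 1 + z + 21/20z²
  Hence R(z) = 1 + z + 21/20z².

Find x<0 with |R(x)|<1.
x=-1.67: |R|=2.2583
R=1: x+21/20x²=0 ⇒ x=−20/21=-0.9524; min R=1−1/(4·21/20)=0.7619>−1
Confirm numerically:
  x=-0.870: |R|=0.92474 <1
  x=-0.749: |R|=0.84005 <1
  x=-0.471: |R|=0.76193 <1
  x=-1.424: |R|=1.70516 >1
  x=-1.062: |R|=1.12224 >1
So |R|<1 on (-0.9524, 0).

z∈(-0.9524,0).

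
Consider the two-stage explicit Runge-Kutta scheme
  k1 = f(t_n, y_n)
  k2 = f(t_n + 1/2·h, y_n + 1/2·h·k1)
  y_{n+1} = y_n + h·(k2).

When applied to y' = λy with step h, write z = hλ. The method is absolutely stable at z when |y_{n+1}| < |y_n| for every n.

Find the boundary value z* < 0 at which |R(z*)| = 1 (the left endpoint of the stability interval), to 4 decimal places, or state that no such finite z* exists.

z* = -2.0000.

Test eqn y'=λy, z=hλ:
  k1=λy_n ⇒ h·k1=z·y_n;  k2=λ(1+1/2z)y_n ⇒ h·k2=z(1+1/2z)y_n
  y_{n+1}/y_n = 1 + z(1+1/2z) = 1 + z + 1/2z²
  so R(z) = 1 + z + 1/2z².

Solve |R(x)|<1 on ℝ⁻.
x=-0.45: |R|=0.6512
R=1: x+1/2x²=0 ⇒ x=−2=-2.0000; min R=1−1/(4·1/2)=0.5000>−1
Confirm numerically:
  x=-1.909: |R|=0.91314 <1
  x=-1.234: |R|=0.52738 <1
  x=-0.966: |R|=0.50058 <1
  x=-0.949: |R|=0.50130 <1
  x=-2.107: |R|=1.11272 >1
  x=-2.045: |R|=1.04601 >1
Interval (-2.0000, 0).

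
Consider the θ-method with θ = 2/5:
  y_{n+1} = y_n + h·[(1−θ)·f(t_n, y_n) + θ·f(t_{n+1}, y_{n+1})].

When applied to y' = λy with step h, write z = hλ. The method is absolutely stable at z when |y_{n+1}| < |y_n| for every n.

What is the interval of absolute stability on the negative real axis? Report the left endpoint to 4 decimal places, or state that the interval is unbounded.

Test eqn y'=λy, z=hλ:
  y_{n+1} = y_n + z·[3/5·y_n + 2/5·y_{n+1}] ⇒ (1 − 2/5z)y_{n+1} = (1 + 3/5z)y_n
  ⇒ R(z) = (1 + 3/5z)/(1 − 2/5z).

Need |R(x)|<1, x<0.
x=-1.79: |R|=0.0431
R=−1: 1+3/5x = −1+2/5x ⇒ -1/5x=2 ⇒ x=2/(-1/5)=-10.0000
Confirm numerically:
  x=-9.312: |R|=0.97088 <1
  x=-8.725: |R|=0.94321 <1
  x=-5.973: |R|=0.76236 <1
  x=-5.153: |R|=0.68333 <1
  x=-10.223: |R|=1.00876 >1
  x=-10.049: |R|=1.00195 >1
Stable set (-10.0000, 0).

z∈(-10.0000,0).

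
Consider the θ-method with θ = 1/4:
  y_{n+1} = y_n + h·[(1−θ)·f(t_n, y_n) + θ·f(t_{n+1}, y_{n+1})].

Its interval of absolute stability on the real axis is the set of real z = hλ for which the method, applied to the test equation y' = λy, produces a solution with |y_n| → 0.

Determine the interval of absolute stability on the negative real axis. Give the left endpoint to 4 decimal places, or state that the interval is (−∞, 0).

z∈(-4.0000,0).

On y'=λy, z=hλ:
  y_{n+1} = y_n + z·[3/4·y_n + 1/4·y_{n+1}] ⇒ (1 − 1/4z)y_{n+1} = (1 + 3/4z)y_n
  R(z) = (1 + 3/4z)/(1 − 1/4z).

Solve |R(x)|<1 on ℝ⁻.
x=-0.95: |R|=0.2323
R=−1: 1+3/4x = −1+1/4x ⇒ -1/2x=2 ⇒ x=2/(-1/2)=-4.0000
Confirm numerically:
  x=-3.823: |R|=0.95475 <1
  x=-3.819: |R|=0.95370 <1
  x=-2.703: |R|=0.61301 <1
  x=-2.385: |R|=0.49413 <1
  x=-4.391: |R|=1.09320 >1
  x=-4.080: |R|=1.01980 >1
Stable set (-4.0000, 0).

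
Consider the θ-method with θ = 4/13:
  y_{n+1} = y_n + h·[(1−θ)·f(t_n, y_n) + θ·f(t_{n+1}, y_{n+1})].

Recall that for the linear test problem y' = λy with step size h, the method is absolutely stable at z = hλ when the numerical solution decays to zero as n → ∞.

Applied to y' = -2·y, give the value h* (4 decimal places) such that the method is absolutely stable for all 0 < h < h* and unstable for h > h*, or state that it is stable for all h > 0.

Set f=λy, z=hλ:
  y_{n+1} = y_n + z·[9/13·y_n + 4/13·y_{n+1}] ⇒ (1 − 4/13z)y_{n+1} = (1 + 9/13z)y_n
  Hence R(z) = (1 + 9/13z)/(1 − 4/13z).

Find x<0 with |R(x)|<1.
x=-1.71: |R|=0.1205
R=−1: 1+9/13x = −1+4/13x ⇒ -5/13x=2 ⇒ x=2/(-5/13)=-5.2000
Confirm numerically:
  x=-4.939: |R|=0.96016 <1
  x=-3.386: |R|=0.65830 <1
  x=-2.778: |R|=0.49776 <1
  x=-5.421: |R|=1.03186 >1
  x=-5.244: |R|=1.00648 >1
Stable set (-5.2000, 0).

(-5.2000,0); λ=-2 ⇒ h* = (26/5)/2 = 2.6000.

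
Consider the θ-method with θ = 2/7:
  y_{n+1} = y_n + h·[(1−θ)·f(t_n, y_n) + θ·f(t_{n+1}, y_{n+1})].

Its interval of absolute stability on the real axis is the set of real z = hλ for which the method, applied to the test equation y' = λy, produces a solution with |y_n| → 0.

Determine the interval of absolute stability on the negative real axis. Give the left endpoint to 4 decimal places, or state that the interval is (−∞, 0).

z∈(-4.6667,0).

Test eqn y'=λy, z=hλ:
  y_{n+1} = y_n + z·[5/7·y_n + 2/7·y_{n+1}] ⇒ (1 − 2/7z)y_{n+1} = (1 + 5/7z)y_n
  so R(z) = (1 + 5/7z)/(1 − 2/7z).

Need |R(x)|<1, x<0.
x=-1.26: |R|=0.0735
R=−1: 1+5/7x = −1+2/7x ⇒ -3/7x=2 ⇒ x=2/(-3/7)=-4.6667
Confirm numerically:
  x=-2.892: |R|=0.58354 <1
  x=-2.654: |R|=0.50942 <1
  x=-2.238: |R|=0.36511 <1
  x=-5.071: |R|=1.07076 >1
  x=-4.910: |R|=1.04340 >1
Stable set (-4.6667, 0).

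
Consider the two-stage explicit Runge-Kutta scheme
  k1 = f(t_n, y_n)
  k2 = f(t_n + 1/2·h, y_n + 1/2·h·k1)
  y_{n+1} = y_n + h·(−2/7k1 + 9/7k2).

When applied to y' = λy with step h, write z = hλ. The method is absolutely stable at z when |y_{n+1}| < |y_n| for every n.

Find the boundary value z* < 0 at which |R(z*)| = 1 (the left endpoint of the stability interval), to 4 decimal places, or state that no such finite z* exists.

z* = -1.5556.

On y'=λy, z=hλ:
  k1=λy_n ⇒ h·k1=z·y_n;  k2=λ(1+1/2z)y_n ⇒ h·k2=z(1+1/2z)y_n
  y_{n+1}/y_n = 1 − 2/7z + 9/7z(1+1/2z) = 1 + z + 9/14z²
  R(z) = 1 + z + 9/14z².

Find x<0 with |R(x)|<1.
x=-1: |R|=0.6429
R=1: x+9/14x²=0 ⇒ x=−14/9=-1.5556; min R=1−1/(4·9/14)=0.6111>−1
Confirm numerically:
  x=-1.337: |R|=0.81215 <1
  x=-1.333: |R|=0.80929 <1
  x=-1.214: |R|=0.73344 <1
  x=-1.175: |R|=0.71254 <1
  x=-2.072: |R|=1.68790 >1
  x=-1.930: |R|=1.46458 >1
So |R|<1 on (-1.5556, 0).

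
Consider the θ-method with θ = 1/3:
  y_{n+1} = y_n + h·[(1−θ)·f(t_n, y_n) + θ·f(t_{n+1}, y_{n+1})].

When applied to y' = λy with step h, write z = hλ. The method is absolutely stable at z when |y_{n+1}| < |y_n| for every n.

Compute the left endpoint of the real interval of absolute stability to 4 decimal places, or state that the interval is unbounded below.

z* = -6.0000.

Set f=λy, z=hλ:
  y_{n+1} = y_n + z·[2/3·y_n + 1/3·y_{n+1}] ⇒ (1 − 1/3z)y_{n+1} = (1 + 2/3z)y_n
  ⇒ R(z) = (1 + 2/3z)/(1 − 1/3z).

Find x<0 with |R(x)|<1.
x=-0.38: |R|=0.6627
R=−1: 1+2/3x = −1+1/3x ⇒ -1/3x=2 ⇒ x=2/(-1/3)=-6.0000
Confirm numerically:
  x=-5.662: |R|=0.96098 <1
  x=-4.743: |R|=0.83766 <1
  x=-4.064: |R|=0.72593 <1
  x=-3.130: |R|=0.53181 <1
  x=-6.385: |R|=1.04102 >1
  x=-6.048: |R|=1.00531 >1
So |R|<1 on (-6.0000, 0).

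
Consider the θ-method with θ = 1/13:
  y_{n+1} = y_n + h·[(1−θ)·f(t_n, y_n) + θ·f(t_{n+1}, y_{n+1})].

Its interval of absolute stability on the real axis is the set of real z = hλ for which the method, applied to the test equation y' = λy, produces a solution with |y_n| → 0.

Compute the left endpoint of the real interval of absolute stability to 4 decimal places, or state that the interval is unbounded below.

On y'=λy, z=hλ:
  y_{n+1} = y_n + z·[12/13·y_n + 1/13·y_{n+1}] ⇒ (1 − 1/13z)y_{n+1} = (1 + 12/13z)y_n
  ⇒ R(z) = (1 + 12/13z)/(1 − 1/13z).

Need |R(x)|<1, x<0.
x=-1.03: |R|=0.0456
R=−1: 1+12/13x = −1+1/13x ⇒ -11/13x=2 ⇒ x=2/(-11/13)=-2.3636
Confirm numerically:
  x=-2.238: |R|=0.90931 <1
  x=-1.894: |R|=0.65315 <1
  x=-1.514: |R|=0.35607 <1
  x=-1.191: |R|=0.09104 <1
  x=-2.610: |R|=1.17361 >1
  x=-2.528: |R|=1.11643 >1
So |R|<1 on (-2.3636, 0).

left endpoint -2.3636.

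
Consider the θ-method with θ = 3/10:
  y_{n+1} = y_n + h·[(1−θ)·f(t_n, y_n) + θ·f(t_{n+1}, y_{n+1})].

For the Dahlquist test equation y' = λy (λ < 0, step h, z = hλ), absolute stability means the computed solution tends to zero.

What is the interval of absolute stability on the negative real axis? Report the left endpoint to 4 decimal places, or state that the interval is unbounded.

On y'=λy, z=hλ:
  y_{n+1} = y_n + z·[7/10·y_n + 3/10·y_{n+1}] ⇒ (1 − 3/10z)y_{n+1} = (1 + 7/10z)y_n
  Hence R(z) = (1 + 7/10z)/(1 − 3/10z).

Solve |R(x)|<1 on ℝ⁻.
x=-1.8: |R|=0.1688
R=−1: 1+7/10x = −1+3/10x ⇒ -2/5x=2 ⇒ x=2/(-2/5)=-5.0000
Confirm numerically:
  x=-4.895: |R|=0.98299 <1
  x=-4.279: |R|=0.87371 <1
  x=-3.916: |R|=0.80063 <1
  x=-2.621: |R|=0.46728 <1
  x=-5.209: |R|=1.03262 >1
  x=-5.201: |R|=1.03140 >1
  x=-5.168: |R|=1.02635 >1
Interval (-5.0000, 0).

(-5.0000, 0).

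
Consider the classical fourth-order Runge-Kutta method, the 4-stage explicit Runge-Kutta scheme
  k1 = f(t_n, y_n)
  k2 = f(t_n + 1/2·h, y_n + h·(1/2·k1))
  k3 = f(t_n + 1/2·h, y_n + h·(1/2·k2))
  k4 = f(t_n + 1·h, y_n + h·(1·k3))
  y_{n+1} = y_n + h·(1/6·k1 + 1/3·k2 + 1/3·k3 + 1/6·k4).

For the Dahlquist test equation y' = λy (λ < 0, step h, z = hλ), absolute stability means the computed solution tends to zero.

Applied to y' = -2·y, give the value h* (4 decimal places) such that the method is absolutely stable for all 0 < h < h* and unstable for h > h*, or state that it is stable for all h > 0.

(-2.7853,0); λ=-2 ⇒ h* = 1.3926.

With y'=λy (z=hλ):
  order 4, 4-stage ⇒ R(z)=1+z+z^2/2+z^3/6+z^4/24
  (e.g. R(-1.45)=0.27733, |R|=0.27733)

Solve |R(x)|<1 on ℝ⁻.
x=-1.45: |R|=0.2773
|R(-2.06)|=0.3552 |R(-1.48)|=0.2748 |R(-0.87)|=0.4226
Bisect:
  x_lo=-3.3649 |R|=2.2882  x_hi=-0.2327 |R|=0.7924
  mid=-1.79880 |R|=0.28522 →hi
  mid=-2.58185 |R|=0.73417 →hi
  mid=-2.97338 |R|=1.32264 →lo
  mid=-2.77762 |R|=0.98849 →hi
  mid=-2.87550 |R|=1.14474 →lo
  mid=-2.82656 |R|=1.06402 →lo
  mid=-2.80209 |R|=1.02562 →lo
  ...
  [-2.78546,-2.78527] ⇒ x*=-2.7853
Interval (-2.7853, 0).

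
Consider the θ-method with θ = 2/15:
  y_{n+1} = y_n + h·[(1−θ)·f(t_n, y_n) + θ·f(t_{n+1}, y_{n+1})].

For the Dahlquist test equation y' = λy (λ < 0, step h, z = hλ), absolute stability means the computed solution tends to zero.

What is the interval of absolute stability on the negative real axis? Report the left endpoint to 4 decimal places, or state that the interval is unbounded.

Test eqn y'=λy, z=hλ:
  y_{n+1} = y_n + z·[13/15·y_n + 2/15·y_{n+1}] ⇒ (1 − 2/15z)y_{n+1} = (1 + 13/15z)y_n
  ⇒ R(z) = (1 + 13/15z)/(1 − 2/15z).

Solve |R(x)|<1 on ℝ⁻.
x=-0.82: |R|=0.2608
R=−1: 1+13/15x = −1+2/15x ⇒ -11/15x=2 ⇒ x=2/(-11/15)=-2.7273
Confirm numerically:
  x=-1.975: |R|=0.56332 <1
  x=-1.877: |R|=0.50128 <1
  x=-1.377: |R|=0.16340 <1
  x=-3.306: |R|=1.29456 >1
  x=-3.235: |R|=1.26013 >1
  x=-2.935: |R|=1.10949 >1
Stable set (-2.7273, 0).

z∈(-2.7273,0).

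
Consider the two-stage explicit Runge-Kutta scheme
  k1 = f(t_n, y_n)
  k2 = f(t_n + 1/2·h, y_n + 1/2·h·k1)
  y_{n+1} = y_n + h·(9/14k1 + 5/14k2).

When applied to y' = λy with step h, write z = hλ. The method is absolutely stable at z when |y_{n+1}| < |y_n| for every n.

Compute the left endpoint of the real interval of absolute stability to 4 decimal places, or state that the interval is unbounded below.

left endpoint -5.6000.

Set f=λy, z=hλ:
  k1=λy_n ⇒ h·k1=z·y_n;  k2=λ(1+1/2z)y_n ⇒ h·k2=z(1+1/2z)y_n
  y_{n+1}/y_n = 1 + 9/14z + 5/14z(1+1/2z) = 1 + z + 5/28z²
  ⇒ R(z) = 1 + z + 5/28z².

Solve |R(x)|<1 on ℝ⁻.
x=-0.55: |R|=0.5040
R=1: x+5/28x²=0 ⇒ x=−28/5=-5.6000; min R=1−1/(4·5/28)=-0.4000>−1
Confirm numerically:
  x=-3.727: |R|=0.24655 <1
  x=-2.917: |R|=0.39756 <1
  x=-2.801: |R|=0.40000 <1
  x=-2.548: |R|=0.38866 <1
  x=-5.878: |R|=1.29180 >1
  x=-5.807: |R|=1.21465 >1
So |R|<1 on (-5.6000, 0).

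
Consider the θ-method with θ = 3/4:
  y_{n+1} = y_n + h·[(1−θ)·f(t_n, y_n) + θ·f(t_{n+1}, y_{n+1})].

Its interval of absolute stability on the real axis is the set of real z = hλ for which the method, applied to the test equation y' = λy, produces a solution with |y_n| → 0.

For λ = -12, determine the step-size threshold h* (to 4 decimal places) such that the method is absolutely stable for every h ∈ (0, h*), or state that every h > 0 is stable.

interval (−∞, 0). Any h>0 works for λ=-12.

With y'=λy (z=hλ):
  y_{n+1} = y_n + z·[1/4·y_n + 3/4·y_{n+1}] ⇒ (1 − 3/4z)y_{n+1} = (1 + 1/4z)y_n
  R(z) = (1 + 1/4z)/(1 − 3/4z).

Find x<0 with |R(x)|<1.
x=-1.23: |R|=0.3602
x=-2: |R|=0.2000
x=-10: |R|=0.1765
x=-100: |R|=0.3158
θ=3/4≥1/2 ⇒ |1+1/4x|<|1−3/4x| ∀x<0 ⇒ interval (−∞,0).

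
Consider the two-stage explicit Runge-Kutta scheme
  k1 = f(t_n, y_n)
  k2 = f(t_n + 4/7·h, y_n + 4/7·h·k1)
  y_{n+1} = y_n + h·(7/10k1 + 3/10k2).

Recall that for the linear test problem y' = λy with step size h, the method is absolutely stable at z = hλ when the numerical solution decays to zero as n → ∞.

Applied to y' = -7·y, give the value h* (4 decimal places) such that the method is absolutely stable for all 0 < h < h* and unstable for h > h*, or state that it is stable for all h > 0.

Set f=λy, z=hλ:
  k1=λy_n ⇒ h·k1=z·y_n;  k2=λ(1+4/7z)y_n ⇒ h·k2=z(1+4/7z)y_n
  y_{n+1}/y_n = 1 + 7/10z + 3/10z(1+4/7z) = 1 + z + 6/35z²
  Hence R(z) = 1 + z + 6/35z².

Solve |R(x)|<1 on ℝ⁻.
x=-1.48: |R|=0.1045
R=1: x+6/35x²=0 ⇒ x=−35/6=-5.8333; min R=1−1/(4·6/35)=-0.4583>−1
Confirm numerically:
  x=-5.428: |R|=0.62283 <1
  x=-4.349: |R|=0.10663 <1
  x=-4.306: |R|=0.12743 <1
  x=-2.502: |R|=0.42886 <1
  x=-6.381: |R|=1.59908 >1
  x=-6.270: |R|=1.46935 >1
  x=-5.906: |R|=1.07357 >1
So |R|<1 on (-5.8333, 0).

(-5.8333,0); λ=-7 ⇒ h* = (35/6)/7 = 0.8333.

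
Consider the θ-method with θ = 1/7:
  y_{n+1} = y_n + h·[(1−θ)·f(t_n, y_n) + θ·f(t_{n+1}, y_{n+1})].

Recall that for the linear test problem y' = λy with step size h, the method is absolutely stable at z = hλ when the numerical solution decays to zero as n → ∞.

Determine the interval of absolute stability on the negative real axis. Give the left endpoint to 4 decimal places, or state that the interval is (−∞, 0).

Test eqn y'=λy, z=hλ:
  y_{n+1} = y_n + z·[6/7·y_n + 1/7·y_{n+1}] ⇒ (1 − 1/7z)y_{n+1} = (1 + 6/7z)y_n
  Hence R(z) = (1 + 6/7z)/(1 − 1/7z).

Find x<0 with |R(x)|<1.
x=-0.52: |R|=0.5160
R=−1: 1+6/7x = −1+1/7x ⇒ -5/7x=2 ⇒ x=2/(-5/7)=-2.8000
Confirm numerically:
  x=-2.300: |R|=0.73118 <1
  x=-1.663: |R|=0.34376 <1
  x=-1.601: |R|=0.30299 <1
  x=-2.849: |R|=1.02488 >1
  x=-2.846: |R|=1.02336 >1
Stable set (-2.8000, 0).

z∈(-2.8000,0).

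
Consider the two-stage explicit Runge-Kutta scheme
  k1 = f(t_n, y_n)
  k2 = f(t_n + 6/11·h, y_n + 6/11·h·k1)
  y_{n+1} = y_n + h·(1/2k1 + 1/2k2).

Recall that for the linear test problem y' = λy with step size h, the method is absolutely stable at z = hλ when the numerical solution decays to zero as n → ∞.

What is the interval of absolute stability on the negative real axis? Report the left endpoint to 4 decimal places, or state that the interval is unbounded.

On y'=λy, z=hλ:
  k1=λy_n ⇒ h·k1=z·y_n;  k2=λ(1+6/11z)y_n ⇒ h·k2=z(1+6/11z)y_n
  y_{n+1}/y_n = 1 + 1/2z + 1/2z(1+6/11z) = 1 + z + 3/11z²
  Hence R(z) = 1 + z + 3/11z².

Need |R(x)|<1, x<0.
x=-1.5: |R|=0.1136
R=1: x+3/11x²=0 ⇒ x=−11/3=-3.6667; min R=1−1/(4·3/11)=0.0833>−1
Confirm numerically:
  x=-2.929: |R|=0.41074 <1
  x=-2.340: |R|=0.15335 <1
  x=-2.042: |R|=0.09521 <1
  x=-1.723: |R|=0.08665 <1
  x=-4.160: |R|=1.55971 >1
  x=-4.119: |R|=1.50813 >1
  x=-3.706: |R|=1.03976 >1
So |R|<1 on (-3.6667, 0).

z∈(-3.6667,0).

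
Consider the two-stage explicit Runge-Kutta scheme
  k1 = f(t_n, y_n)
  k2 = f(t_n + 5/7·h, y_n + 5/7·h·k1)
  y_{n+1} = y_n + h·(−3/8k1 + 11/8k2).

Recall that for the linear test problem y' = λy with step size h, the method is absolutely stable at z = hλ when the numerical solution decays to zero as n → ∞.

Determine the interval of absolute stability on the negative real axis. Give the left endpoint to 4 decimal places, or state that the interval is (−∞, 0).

Test eqn y'=λy, z=hλ:
  k1=λy_n ⇒ h·k1=z·y_n;  k2=λ(1+5/7z)y_n ⇒ h·k2=z(1+5/7z)y_n
  y_{n+1}/y_n = 1 − 3/8z + 11/8z(1+5/7z) = 1 + z + 55/56z²
  so R(z) = 1 + z + 55/56z².

Need |R(x)|<1, x<0.
x=-0.95: |R|=0.9364
R=1: x+55/56x²=0 ⇒ x=−56/55=-1.0182; min R=1−1/(4·55/56)=0.7455>−1
Confirm numerically:
  x=-0.912: |R|=0.90489 <1
  x=-0.675: |R|=0.77249 <1
  x=-0.553: |R|=0.74735 <1
  x=-0.493: |R|=0.74571 <1
  x=-1.436: |R|=1.58927 >1
  x=-1.130: |R|=1.12410 >1
  x=-1.110: |R|=1.10010 >1
Stable set (-1.0182, 0).

z∈(-1.0182,0).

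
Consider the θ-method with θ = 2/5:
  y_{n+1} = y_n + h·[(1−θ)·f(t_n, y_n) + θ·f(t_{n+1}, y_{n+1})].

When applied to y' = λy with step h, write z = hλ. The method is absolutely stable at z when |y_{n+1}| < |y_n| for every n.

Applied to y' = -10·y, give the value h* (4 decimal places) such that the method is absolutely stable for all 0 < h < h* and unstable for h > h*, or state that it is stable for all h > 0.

Test eqn y'=λy, z=hλ:
  y_{n+1} = y_n + z·[3/5·y_n + 2/5·y_{n+1}] ⇒ (1 − 2/5z)y_{n+1} = (1 + 3/5z)y_n
  so R(z) = (1 + 3/5z)/(1 − 2/5z).

Boundary: |R(x)|=1, x<0.
x=-0.34: |R|=0.7007
R=−1: 1+3/5x = −1+2/5x ⇒ -1/5x=2 ⇒ x=2/(-1/5)=-10.0000
Confirm numerically:
  x=-8.954: |R|=0.95434 <1
  x=-8.935: |R|=0.95343 <1
  x=-8.696: |R|=0.94176 <1
  x=-6.989: |R|=0.84134 <1
  x=-10.357: |R|=1.01388 >1
  x=-10.147: |R|=1.00581 >1
  x=-10.118: |R|=1.00468 >1
So |R|<1 on (-10.0000, 0).

(-10.0000,0); λ=-10 ⇒ h* = (10)/10 = 1.0000.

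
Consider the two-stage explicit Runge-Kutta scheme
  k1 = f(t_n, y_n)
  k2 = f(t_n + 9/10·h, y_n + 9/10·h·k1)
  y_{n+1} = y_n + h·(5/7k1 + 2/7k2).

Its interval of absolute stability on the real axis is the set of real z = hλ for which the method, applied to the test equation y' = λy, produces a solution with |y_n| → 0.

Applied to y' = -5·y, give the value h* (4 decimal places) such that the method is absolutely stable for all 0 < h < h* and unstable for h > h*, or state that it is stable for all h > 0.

(-3.8889,0); λ=-5 ⇒ h* = (35/9)/5 = 0.7778.

Test eqn y'=λy, z=hλ:
  k1=λy_n ⇒ h·k1=z·y_n;  k2=λ(1+9/10z)y_n ⇒ h·k2=z(1+9/10z)y_n
  y_{n+1}/y_n = 1 + 5/7z + 2/7z(1+9/10z) = 1 + z + 9/35z²
  R(z) = 1 + z + 9/35z².

Boundary: |R(x)|=1, x<0.
x=-0.88: |R|=0.3191
R=1: x+9/35x²=0 ⇒ x=−35/9=-3.8889; min R=1−1/(4·9/35)=0.0278>−1
Confirm numerically:
  x=-3.336: |R|=0.52572 <1
  x=-3.071: |R|=0.35412 <1
  x=-2.115: |R|=0.03526 <1
  x=-4.239: |R|=1.38163 >1
  x=-4.195: |R|=1.33021 >1
Interval (-3.8889, 0).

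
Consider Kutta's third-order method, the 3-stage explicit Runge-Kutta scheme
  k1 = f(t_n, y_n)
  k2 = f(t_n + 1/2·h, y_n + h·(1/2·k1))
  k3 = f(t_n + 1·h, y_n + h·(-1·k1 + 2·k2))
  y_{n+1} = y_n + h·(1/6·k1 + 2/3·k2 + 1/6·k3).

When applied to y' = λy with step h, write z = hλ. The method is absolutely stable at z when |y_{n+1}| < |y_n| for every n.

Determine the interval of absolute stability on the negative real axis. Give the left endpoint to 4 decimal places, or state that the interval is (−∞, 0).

Test eqn y'=λy, z=hλ:
  order 3, 3-stage ⇒ R(z)=1+z+z^2/2+z^3/6
  (e.g. R(-0.73)=0.47161, |R|=0.47161)

Boundary: |R(x)|=1, x<0.
x=-0.73: |R|=0.4716
|R(-1.98)|=0.3135 |R(-1.09)|=0.2882 |R(-0.64)|=0.5211
Bisect:
  x_lo=-3.3355 |R|=2.9576  x_hi=-0.0734 |R|=0.9292
  mid=-1.70447 |R|=0.07717 →hi
  mid=-2.51999 |R|=1.01195 →lo
  mid=-2.11223 |R|=0.45210 →hi
  mid=-2.31611 |R|=0.70467 →hi
  mid=-2.41805 |R|=0.85094 →hi
  mid=-2.46902 |R|=0.92954 →hi
  mid=-2.49450 |R|=0.97026 →hi
  mid=-2.50725 |R|=0.99098 →hi
  mid=-2.51362 |R|=1.00143 →lo
  mid=-2.51043 |R|=0.99620 →hi
  ...
  [-2.51282,-2.51262] ⇒ x*=-2.5127
Interval (-2.5127, 0).

(-2.5127, 0).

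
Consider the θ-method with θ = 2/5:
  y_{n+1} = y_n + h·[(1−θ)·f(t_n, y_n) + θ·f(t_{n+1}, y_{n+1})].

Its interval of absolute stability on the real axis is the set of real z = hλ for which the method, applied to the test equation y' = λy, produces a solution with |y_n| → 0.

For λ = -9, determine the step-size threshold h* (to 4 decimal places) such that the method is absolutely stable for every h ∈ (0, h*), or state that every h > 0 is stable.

(-10.0000,0); λ=-9 ⇒ h* = (10)/9 = 1.1111.

Test eqn y'=λy, z=hλ:
  y_{n+1} = y_n + z·[3/5·y_n + 2/5·y_{n+1}] ⇒ (1 − 2/5z)y_{n+1} = (1 + 3/5z)y_n
  R(z) = (1 + 3/5z)/(1 − 2/5z).

Boundary: |R(x)|=1, x<0.
x=-1.28: |R|=0.1534
R=−1: 1+3/5x = −1+2/5x ⇒ -1/5x=2 ⇒ x=2/(-1/5)=-10.0000
Confirm numerically:
  x=-9.959: |R|=0.99835 <1
  x=-5.537: |R|=0.72235 <1
  x=-4.799: |R|=0.64372 <1
  x=-10.404: |R|=1.01565 >1
  x=-10.401: |R|=1.01554 >1
  x=-10.145: |R|=1.00573 >1
So |R|<1 on (-10.0000, 0).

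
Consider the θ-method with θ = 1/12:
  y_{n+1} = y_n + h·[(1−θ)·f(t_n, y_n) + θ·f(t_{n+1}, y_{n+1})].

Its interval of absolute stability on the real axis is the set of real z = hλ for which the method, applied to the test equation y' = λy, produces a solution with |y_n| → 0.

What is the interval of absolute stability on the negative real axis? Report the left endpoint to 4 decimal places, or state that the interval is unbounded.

Set f=λy, z=hλ:
  y_{n+1} = y_n + z·[11/12·y_n + 1/12·y_{n+1}] ⇒ (1 − 1/12z)y_{n+1} = (1 + 11/12z)y_n
  ⇒ R(z) = (1 + 11/12z)/(1 − 1/12z).

Solve |R(x)|<1 on ℝ⁻.
x=-0.47: |R|=0.5477
R=−1: 1+11/12x = −1+1/12x ⇒ -5/6x=2 ⇒ x=2/(-5/6)=-2.4000
Confirm numerically:
  x=-2.043: |R|=0.74578 <1
  x=-1.773: |R|=0.54476 <1
  x=-1.023: |R|=0.05736 <1
  x=-2.727: |R|=1.22204 >1
  x=-2.524: |R|=1.08538 >1
  x=-2.481: |R|=1.05594 >1
Stable set (-2.4000, 0).

z∈(-2.4000,0).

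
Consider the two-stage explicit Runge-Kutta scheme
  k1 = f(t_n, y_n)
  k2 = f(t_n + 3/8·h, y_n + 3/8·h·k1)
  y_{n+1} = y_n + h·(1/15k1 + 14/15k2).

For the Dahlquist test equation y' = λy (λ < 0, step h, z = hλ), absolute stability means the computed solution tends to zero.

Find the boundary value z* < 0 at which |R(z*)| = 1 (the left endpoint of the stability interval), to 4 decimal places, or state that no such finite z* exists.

On y'=λy, z=hλ:
  k1=λy_n ⇒ h·k1=z·y_n;  k2=λ(1+3/8z)y_n ⇒ h·k2=z(1+3/8z)y_n
  y_{n+1}/y_n = 1 + 1/15z + 14/15z(1+3/8z) = 1 + z + 7/20z²
  ⇒ R(z) = 1 + z + 7/20z².

Solve |R(x)|<1 on ℝ⁻.
x=-1.23: |R|=0.2995
R=1: x+7/20x²=0 ⇒ x=−20/7=-2.8571; min R=1−1/(4·7/20)=0.2857>−1
Confirm numerically:
  x=-2.607: |R|=0.77176 <1
  x=-1.458: |R|=0.28602 <1
  x=-1.274: |R|=0.29408 <1
  x=-3.111: |R|=1.27641 >1
  x=-2.918: |R|=1.06215 >1
Interval (-2.8571, 0).

left endpoint -2.8571.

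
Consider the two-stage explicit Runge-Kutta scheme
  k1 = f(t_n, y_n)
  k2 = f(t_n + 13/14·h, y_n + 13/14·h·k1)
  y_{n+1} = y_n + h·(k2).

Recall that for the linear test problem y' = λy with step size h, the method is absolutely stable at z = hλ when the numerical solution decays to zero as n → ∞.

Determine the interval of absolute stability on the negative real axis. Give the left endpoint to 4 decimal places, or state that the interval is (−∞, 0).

z∈(-1.0769,0).

Set f=λy, z=hλ:
  k1=λy_n ⇒ h·k1=z·y_n;  k2=λ(1+13/14z)y_n ⇒ h·k2=z(1+13/14z)y_n
  y_{n+1}/y_n = 1 + z(1+13/14z) = 1 + z + 13/14z²
  Hence R(z) = 1 + z + 13/14z².

Find x<0 with |R(x)|<1.
x=-1.44: |R|=1.4855
R=1: x+13/14x²=0 ⇒ x=−14/13=-1.0769; min R=1−1/(4·13/14)=0.7308>−1
Confirm numerically:
  x=-0.919: |R|=0.86524 <1
  x=-0.781: |R|=0.78539 <1
  x=-0.599: |R|=0.73417 <1
  x=-0.581: |R|=0.73245 <1
  x=-1.561: |R|=1.70167 >1
  x=-1.469: |R|=1.53482 >1
Stable set (-1.0769, 0).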